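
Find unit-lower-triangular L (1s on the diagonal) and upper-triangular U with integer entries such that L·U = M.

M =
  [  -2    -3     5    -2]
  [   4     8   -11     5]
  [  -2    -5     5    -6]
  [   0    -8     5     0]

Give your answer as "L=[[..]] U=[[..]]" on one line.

  r1 -= -2·r0 → [0,2,-1,1]
  r2 -= 1·r0 → [0,-2,0,-4]
  r3 -= 0·r0 → [0,-8,5,0]
  r2 -= -1·r1 → [0,0,-1,-3]
  r3 -= -4·r1 → [0,0,1,4]
  r3 -= -1·r2 → [0,0,0,1]

L=[[1,0,0,0],[-2,1,0,0],[1,-1,1,0],[0,-4,-1,1]] U=[[-2,-3,5,-2],[0,2,-1,1],[0,0,-1,-3],[0,0,0,1]]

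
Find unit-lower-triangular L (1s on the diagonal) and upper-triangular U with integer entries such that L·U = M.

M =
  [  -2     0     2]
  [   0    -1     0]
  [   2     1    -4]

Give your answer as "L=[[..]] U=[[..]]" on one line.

  R1 -= 0·R0 → [0,-1,0]
  R2 -= -1·R0 → [0,1,-2]
  R2 -= -1·R1 → [0,0,-2]

L=[[1,0,0],[0,1,0],[-1,-1,1]] U=[[-2,0,2],[0,-1,0],[0,0,-2]]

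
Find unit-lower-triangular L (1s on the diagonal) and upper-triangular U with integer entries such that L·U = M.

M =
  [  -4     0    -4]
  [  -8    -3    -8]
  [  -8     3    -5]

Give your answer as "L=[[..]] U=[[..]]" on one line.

  row1 -= 2·row0 → [0,-3,0]
  row2 -= 2·row0 → [0,3,3]
  row2 -= -1·row1 → [0,0,3]

L=[[1,0,0],[2,1,0],[2,-1,1]] U=[[-4,0,-4],[0,-3,0],[0,0,3]]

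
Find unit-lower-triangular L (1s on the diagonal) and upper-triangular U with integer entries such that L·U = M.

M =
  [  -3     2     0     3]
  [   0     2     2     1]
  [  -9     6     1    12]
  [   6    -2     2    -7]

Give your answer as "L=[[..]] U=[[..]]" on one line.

  r1 -= 0·r0 → [0,2,2,1]
  r2 -= 3·r0 → [0,0,1,3]
  r3 -= -2·r0 → [0,2,2,-1]
  r2 -= 0·r1 → [0,0,1,3]
  r3 -= 1·r1 → [0,0,0,-2]
  r3 -= 0·r2 → [0,0,0,-2]

L=[[1,0,0,0],[0,1,0,0],[3,0,1,0],[-2,1,0,1]] U=[[-3,2,0,3],[0,2,2,1],[0,0,1,3],[0,0,0,-2]]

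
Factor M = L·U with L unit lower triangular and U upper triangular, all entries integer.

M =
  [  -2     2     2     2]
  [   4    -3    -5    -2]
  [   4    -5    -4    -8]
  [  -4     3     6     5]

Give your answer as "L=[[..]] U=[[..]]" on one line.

  r1 -= -2·r0 → [0,1,-1,2]
  r2 -= -2·r0 → [0,-1,0,-4]
  r3 -= 2·r0 → [0,-1,2,1]
  r2 -= -1·r1 → [0,0,-1,-2]
  r3 -= -1·r1 → [0,0,1,3]
  r3 -= -1·r2 → [0,0,0,1]

L=[[1,0,0,0],[-2,1,0,0],[-2,-1,1,0],[2,-1,-1,1]] U=[[-2,2,2,2],[0,1,-1,2],[0,0,-1,-2],[0,0,0,1]]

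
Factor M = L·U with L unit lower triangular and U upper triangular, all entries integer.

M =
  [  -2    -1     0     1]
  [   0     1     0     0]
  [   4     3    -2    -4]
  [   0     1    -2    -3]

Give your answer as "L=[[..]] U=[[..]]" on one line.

  row1 -= 0·row0 → [0,1,0,0]
  row2 -= -2·row0 → [0,1,-2,-2]
  row3 -= 0·row0 → [0,1,-2,-3]
  row2 -= 1·row1 → [0,0,-2,-2]
  row3 -= 1·row1 → [0,0,-2,-3]
  row3 -= 1·row2 → [0,0,0,-1]

L=[[1,0,0,0],[0,1,0,0],[-2,1,1,0],[0,1,1,1]] U=[[-2,-1,0,1],[0,1,0,0],[0,0,-2,-2],[0,0,0,-1]]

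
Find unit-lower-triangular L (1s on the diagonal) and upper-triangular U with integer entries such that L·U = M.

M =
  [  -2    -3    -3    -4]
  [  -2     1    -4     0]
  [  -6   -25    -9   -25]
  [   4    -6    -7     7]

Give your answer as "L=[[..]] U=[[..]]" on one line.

  row1 -= 1·row0 → [0,4,-1,4]
  row2 -= 3·row0 → [0,-16,0,-13]
  row3 -= -2·row0 → [0,-12,-13,-1]
  row2 -= -4·row1 → [0,0,-4,3]
  row3 -= -3·row1 → [0,0,-16,11]
  row3 -= 4·row2 → [0,0,0,-1]

L=[[1,0,0,0],[1,1,0,0],[3,-4,1,0],[-2,-3,4,1]] U=[[-2,-3,-3,-4],[0,4,-1,4],[0,0,-4,3],[0,0,0,-1]]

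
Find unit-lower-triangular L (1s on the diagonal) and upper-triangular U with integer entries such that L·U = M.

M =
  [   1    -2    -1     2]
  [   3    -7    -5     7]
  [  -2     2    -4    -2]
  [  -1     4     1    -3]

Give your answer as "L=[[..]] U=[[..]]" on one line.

  row1 -= 3·row0 → [0,-1,-2,1]
  row2 -= -2·row0 → [0,-2,-6,2]
  row3 -= -1·row0 → [0,2,0,-1]
  row2 -= 2·row1 → [0,0,-2,0]
  row3 -= -2·row1 → [0,0,-4,1]
  row3 -= 2·row2 → [0,0,0,1]

L=[[1,0,0,0],[3,1,0,0],[-2,2,1,0],[-1,-2,2,1]] U=[[1,-2,-1,2],[0,-1,-2,1],[0,0,-2,0],[0,0,0,1]]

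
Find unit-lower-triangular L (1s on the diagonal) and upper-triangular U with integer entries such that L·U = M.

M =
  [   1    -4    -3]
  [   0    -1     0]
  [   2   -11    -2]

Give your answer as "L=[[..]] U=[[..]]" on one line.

  r1 -= 0·r0 → [0,-1,0]
  r2 -= 2·r0 → [0,-3,4]
  r2 -= 3·r1 → [0,0,4]

L=[[1,0,0],[0,1,0],[2,3,1]] U=[[1,-4,-3],[0,-1,0],[0,0,4]]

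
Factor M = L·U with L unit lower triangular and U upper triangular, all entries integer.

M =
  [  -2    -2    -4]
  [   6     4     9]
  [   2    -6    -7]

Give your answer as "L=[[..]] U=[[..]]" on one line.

  R1 -= -3·R0 → [0,-2,-3]
  R2 -= -1·R0 → [0,-8,-11]
  R2 -= 4·R1 → [0,0,1]

L=[[1,0,0],[-3,1,0],[-1,4,1]] U=[[-2,-2,-4],[0,-2,-3],[0,0,1]]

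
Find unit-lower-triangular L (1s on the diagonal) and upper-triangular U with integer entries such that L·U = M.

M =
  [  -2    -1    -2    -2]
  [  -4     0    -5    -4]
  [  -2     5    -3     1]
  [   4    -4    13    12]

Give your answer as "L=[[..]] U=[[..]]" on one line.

L=[[1,0,0,0],[2,1,0,0],[1,3,1,0],[-2,-3,3,1]] U=[[-2,-1,-2,-2],[0,2,-1,0],[0,0,2,3],[0,0,0,-1]]

  row1 -= 2·row0 → [0,2,-1,0]
  row2 -= 1·row0 → [0,6,-1,3]
  row3 -= -2·row0 → [0,-6,9,8]
  row2 -= 3·row1 → [0,0,2,3]
  row3 -= -3·row1 → [0,0,6,8]
  row3 -= 3·row2 → [0,0,0,-1]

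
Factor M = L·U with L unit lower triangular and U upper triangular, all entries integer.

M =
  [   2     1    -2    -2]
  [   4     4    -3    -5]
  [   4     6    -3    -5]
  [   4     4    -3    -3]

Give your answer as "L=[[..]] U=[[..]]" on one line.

  r1 -= 2·r0 → [0,2,1,-1]
  r2 -= 2·r0 → [0,4,1,-1]
  r3 -= 2·r0 → [0,2,1,1]
  r2 -= 2·r1 → [0,0,-1,1]
  r3 -= 1·r1 → [0,0,0,2]
  r3 -= 0·r2 → [0,0,0,2]

L=[[1,0,0,0],[2,1,0,0],[2,2,1,0],[2,1,0,1]] U=[[2,1,-2,-2],[0,2,1,-1],[0,0,-1,1],[0,0,0,2]]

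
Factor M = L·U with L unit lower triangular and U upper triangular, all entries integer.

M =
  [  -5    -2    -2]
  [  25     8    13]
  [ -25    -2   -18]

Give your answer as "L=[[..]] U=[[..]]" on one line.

L=[[1,0,0],[-5,1,0],[5,-4,1]] U=[[-5,-2,-2],[0,-2,3],[0,0,4]]

  r1 -= -5·r0 → [0,-2,3]
  r2 -= 5·r0 → [0,8,-8]
  r2 -= -4·r1 → [0,0,4]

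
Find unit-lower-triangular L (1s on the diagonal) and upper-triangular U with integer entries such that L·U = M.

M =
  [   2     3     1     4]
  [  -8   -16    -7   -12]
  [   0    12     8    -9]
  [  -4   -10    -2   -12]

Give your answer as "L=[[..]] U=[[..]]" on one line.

  R1 -= -4·R0 → [0,-4,-3,4]
  R2 -= 0·R0 → [0,12,8,-9]
  R3 -= -2·R0 → [0,-4,0,-4]
  R2 -= -3·R1 → [0,0,-1,3]
  R3 -= 1·R1 → [0,0,3,-8]
  R3 -= -3·R2 → [0,0,0,1]

L=[[1,0,0,0],[-4,1,0,0],[0,-3,1,0],[-2,1,-3,1]] U=[[2,3,1,4],[0,-4,-3,4],[0,0,-1,3],[0,0,0,1]]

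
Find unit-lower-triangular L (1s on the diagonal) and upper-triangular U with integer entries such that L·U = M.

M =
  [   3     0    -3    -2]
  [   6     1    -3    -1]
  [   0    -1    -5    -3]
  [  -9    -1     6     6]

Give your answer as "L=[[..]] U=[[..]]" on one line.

L=[[1,0,0,0],[2,1,0,0],[0,-1,1,0],[-3,-1,0,1]] U=[[3,0,-3,-2],[0,1,3,3],[0,0,-2,0],[0,0,0,3]]

  row1 -= 2·row0 → [0,1,3,3]
  row2 -= 0·row0 → [0,-1,-5,-3]
  row3 -= -3·row0 → [0,-1,-3,0]
  row2 -= -1·row1 → [0,0,-2,0]
  row3 -= -1·row1 → [0,0,0,3]
  row3 -= 0·row2 → [0,0,0,3]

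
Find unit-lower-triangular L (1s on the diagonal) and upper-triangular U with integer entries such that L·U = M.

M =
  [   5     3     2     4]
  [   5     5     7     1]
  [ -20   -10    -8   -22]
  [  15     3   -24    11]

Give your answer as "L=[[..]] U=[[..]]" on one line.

  r1 -= 1·r0 → [0,2,5,-3]
  r2 -= -4·r0 → [0,2,0,-6]
  r3 -= 3·r0 → [0,-6,-30,-1]
  r2 -= 1·r1 → [0,0,-5,-3]
  r3 -= -3·r1 → [0,0,-15,-10]
  r3 -= 3·r2 → [0,0,0,-1]

L=[[1,0,0,0],[1,1,0,0],[-4,1,1,0],[3,-3,3,1]] U=[[5,3,2,4],[0,2,5,-3],[0,0,-5,-3],[0,0,0,-1]]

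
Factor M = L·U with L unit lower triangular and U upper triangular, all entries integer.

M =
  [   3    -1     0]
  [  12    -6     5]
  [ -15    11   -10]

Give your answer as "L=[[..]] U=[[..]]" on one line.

  R1 -= 4·R0 → [0,-2,5]
  R2 -= -5·R0 → [0,6,-10]
  R2 -= -3·R1 → [0,0,5]

L=[[1,0,0],[4,1,0],[-5,-3,1]] U=[[3,-1,0],[0,-2,5],[0,0,5]]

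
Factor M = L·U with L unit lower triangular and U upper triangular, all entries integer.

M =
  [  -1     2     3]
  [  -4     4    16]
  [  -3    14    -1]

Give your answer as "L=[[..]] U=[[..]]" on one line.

  row1 -= 4·row0 → [0,-4,4]
  row2 -= 3·row0 → [0,8,-10]
  row2 -= -2·row1 → [0,0,-2]

L=[[1,0,0],[4,1,0],[3,-2,1]] U=[[-1,2,3],[0,-4,4],[0,0,-2]]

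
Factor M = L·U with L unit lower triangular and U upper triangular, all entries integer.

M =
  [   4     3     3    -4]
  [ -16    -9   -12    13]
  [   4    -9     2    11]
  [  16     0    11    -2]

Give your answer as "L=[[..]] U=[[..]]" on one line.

  row1 -= -4·row0 → [0,3,0,-3]
  row2 -= 1·row0 → [0,-12,-1,15]
  row3 -= 4·row0 → [0,-12,-1,14]
  row2 -= -4·row1 → [0,0,-1,3]
  row3 -= -4·row1 → [0,0,-1,2]
  row3 -= 1·row2 → [0,0,0,-1]

L=[[1,0,0,0],[-4,1,0,0],[1,-4,1,0],[4,-4,1,1]] U=[[4,3,3,-4],[0,3,0,-3],[0,0,-1,3],[0,0,0,-1]]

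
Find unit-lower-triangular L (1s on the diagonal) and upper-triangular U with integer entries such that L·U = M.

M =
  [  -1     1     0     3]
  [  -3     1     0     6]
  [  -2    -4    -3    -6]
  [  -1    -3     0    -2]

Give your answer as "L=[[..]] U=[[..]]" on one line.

L=[[1,0,0,0],[3,1,0,0],[2,3,1,0],[1,2,0,1]] U=[[-1,1,0,3],[0,-2,0,-3],[0,0,-3,-3],[0,0,0,1]]

  row1 -= 3·row0 → [0,-2,0,-3]
  row2 -= 2·row0 → [0,-6,-3,-12]
  row3 -= 1·row0 → [0,-4,0,-5]
  row2 -= 3·row1 → [0,0,-3,-3]
  row3 -= 2·row1 → [0,0,0,1]
  row3 -= 0·row2 → [0,0,0,1]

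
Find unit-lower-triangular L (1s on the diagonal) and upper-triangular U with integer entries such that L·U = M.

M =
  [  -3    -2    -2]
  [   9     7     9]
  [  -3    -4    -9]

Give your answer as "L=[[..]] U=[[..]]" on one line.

L=[[1,0,0],[-3,1,0],[1,-2,1]] U=[[-3,-2,-2],[0,1,3],[0,0,-1]]

  R1 -= -3·R0 → [0,1,3]
  R2 -= 1·R0 → [0,-2,-7]
  R2 -= -2·R1 → [0,0,-1]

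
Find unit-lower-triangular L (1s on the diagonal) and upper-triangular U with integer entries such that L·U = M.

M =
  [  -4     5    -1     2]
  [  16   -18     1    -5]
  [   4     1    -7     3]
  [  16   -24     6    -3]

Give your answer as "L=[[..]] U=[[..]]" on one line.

  R1 -= -4·R0 → [0,2,-3,3]
  R2 -= -1·R0 → [0,6,-8,5]
  R3 -= -4·R0 → [0,-4,2,5]
  R2 -= 3·R1 → [0,0,1,-4]
  R3 -= -2·R1 → [0,0,-4,11]
  R3 -= -4·R2 → [0,0,0,-5]

L=[[1,0,0,0],[-4,1,0,0],[-1,3,1,0],[-4,-2,-4,1]] U=[[-4,5,-1,2],[0,2,-3,3],[0,0,1,-4],[0,0,0,-5]]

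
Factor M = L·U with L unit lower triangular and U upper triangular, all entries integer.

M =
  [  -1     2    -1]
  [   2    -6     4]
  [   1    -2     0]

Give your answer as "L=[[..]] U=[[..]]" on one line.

L=[[1,0,0],[-2,1,0],[-1,0,1]] U=[[-1,2,-1],[0,-2,2],[0,0,-1]]

  row1 -= -2·row0 → [0,-2,2]
  row2 -= -1·row0 → [0,0,-1]
  row2 -= 0·row1 → [0,0,-1]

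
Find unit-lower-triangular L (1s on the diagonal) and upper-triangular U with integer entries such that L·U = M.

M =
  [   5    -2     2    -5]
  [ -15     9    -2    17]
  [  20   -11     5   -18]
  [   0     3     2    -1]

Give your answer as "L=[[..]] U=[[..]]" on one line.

L=[[1,0,0,0],[-3,1,0,0],[4,-1,1,0],[0,1,-2,1]] U=[[5,-2,2,-5],[0,3,4,2],[0,0,1,4],[0,0,0,5]]

  r1 -= -3·r0 → [0,3,4,2]
  r2 -= 4·r0 → [0,-3,-3,2]
  r3 -= 0·r0 → [0,3,2,-1]
  r2 -= -1·r1 → [0,0,1,4]
  r3 -= 1·r1 → [0,0,-2,-3]
  r3 -= -2·r2 → [0,0,0,5]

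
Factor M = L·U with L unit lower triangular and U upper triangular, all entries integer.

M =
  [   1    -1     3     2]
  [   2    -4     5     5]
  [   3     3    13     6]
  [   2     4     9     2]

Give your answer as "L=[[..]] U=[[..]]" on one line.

L=[[1,0,0,0],[2,1,0,0],[3,-3,1,0],[2,-3,0,1]] U=[[1,-1,3,2],[0,-2,-1,1],[0,0,1,3],[0,0,0,1]]

  r1 -= 2·r0 → [0,-2,-1,1]
  r2 -= 3·r0 → [0,6,4,0]
  r3 -= 2·r0 → [0,6,3,-2]
  r2 -= -3·r1 → [0,0,1,3]
  r3 -= -3·r1 → [0,0,0,1]
  r3 -= 0·r2 → [0,0,0,1]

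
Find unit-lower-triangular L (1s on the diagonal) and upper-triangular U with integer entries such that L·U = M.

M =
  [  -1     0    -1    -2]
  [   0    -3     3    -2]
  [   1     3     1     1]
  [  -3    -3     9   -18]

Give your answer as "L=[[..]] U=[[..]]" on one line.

L=[[1,0,0,0],[0,1,0,0],[-1,-1,1,0],[3,1,3,1]] U=[[-1,0,-1,-2],[0,-3,3,-2],[0,0,3,-3],[0,0,0,-1]]

  row1 -= 0·row0 → [0,-3,3,-2]
  row2 -= -1·row0 → [0,3,0,-1]
  row3 -= 3·row0 → [0,-3,12,-12]
  row2 -= -1·row1 → [0,0,3,-3]
  row3 -= 1·row1 → [0,0,9,-10]
  row3 -= 3·row2 → [0,0,0,-1]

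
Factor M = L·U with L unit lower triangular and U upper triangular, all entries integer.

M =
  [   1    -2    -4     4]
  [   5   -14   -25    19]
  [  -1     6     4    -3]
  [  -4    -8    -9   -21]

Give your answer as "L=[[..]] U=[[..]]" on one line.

  r1 -= 5·r0 → [0,-4,-5,-1]
  r2 -= -1·r0 → [0,4,0,1]
  r3 -= -4·r0 → [0,-16,-25,-5]
  r2 -= -1·r1 → [0,0,-5,0]
  r3 -= 4·r1 → [0,0,-5,-1]
  r3 -= 1·r2 → [0,0,0,-1]

L=[[1,0,0,0],[5,1,0,0],[-1,-1,1,0],[-4,4,1,1]] U=[[1,-2,-4,4],[0,-4,-5,-1],[0,0,-5,0],[0,0,0,-1]]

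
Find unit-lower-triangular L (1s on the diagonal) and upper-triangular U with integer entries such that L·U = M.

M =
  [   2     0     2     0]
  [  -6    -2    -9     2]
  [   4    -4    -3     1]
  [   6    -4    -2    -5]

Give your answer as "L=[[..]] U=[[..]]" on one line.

  row1 -= -3·row0 → [0,-2,-3,2]
  row2 -= 2·row0 → [0,-4,-7,1]
  row3 -= 3·row0 → [0,-4,-8,-5]
  row2 -= 2·row1 → [0,0,-1,-3]
  row3 -= 2·row1 → [0,0,-2,-9]
  row3 -= 2·row2 → [0,0,0,-3]

L=[[1,0,0,0],[-3,1,0,0],[2,2,1,0],[3,2,2,1]] U=[[2,0,2,0],[0,-2,-3,2],[0,0,-1,-3],[0,0,0,-3]]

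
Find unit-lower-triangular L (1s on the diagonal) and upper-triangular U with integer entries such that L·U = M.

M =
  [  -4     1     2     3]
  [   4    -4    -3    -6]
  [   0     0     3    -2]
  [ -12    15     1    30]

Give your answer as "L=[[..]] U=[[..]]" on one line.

  r1 -= -1·r0 → [0,-3,-1,-3]
  r2 -= 0·r0 → [0,0,3,-2]
  r3 -= 3·r0 → [0,12,-5,21]
  r2 -= 0·r1 → [0,0,3,-2]
  r3 -= -4·r1 → [0,0,-9,9]
  r3 -= -3·r2 → [0,0,0,3]

L=[[1,0,0,0],[-1,1,0,0],[0,0,1,0],[3,-4,-3,1]] U=[[-4,1,2,3],[0,-3,-1,-3],[0,0,3,-2],[0,0,0,3]]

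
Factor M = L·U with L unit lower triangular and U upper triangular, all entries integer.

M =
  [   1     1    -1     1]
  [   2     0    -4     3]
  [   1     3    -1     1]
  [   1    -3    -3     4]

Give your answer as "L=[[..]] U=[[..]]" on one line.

  row1 -= 2·row0 → [0,-2,-2,1]
  row2 -= 1·row0 → [0,2,0,0]
  row3 -= 1·row0 → [0,-4,-2,3]
  row2 -= -1·row1 → [0,0,-2,1]
  row3 -= 2·row1 → [0,0,2,1]
  row3 -= -1·row2 → [0,0,0,2]

L=[[1,0,0,0],[2,1,0,0],[1,-1,1,0],[1,2,-1,1]] U=[[1,1,-1,1],[0,-2,-2,1],[0,0,-2,1],[0,0,0,2]]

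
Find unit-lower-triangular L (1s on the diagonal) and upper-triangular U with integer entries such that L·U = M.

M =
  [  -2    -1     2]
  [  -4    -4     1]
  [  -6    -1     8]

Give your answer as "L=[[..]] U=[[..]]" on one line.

  R1 -= 2·R0 → [0,-2,-3]
  R2 -= 3·R0 → [0,2,2]
  R2 -= -1·R1 → [0,0,-1]

L=[[1,0,0],[2,1,0],[3,-1,1]] U=[[-2,-1,2],[0,-2,-3],[0,0,-1]]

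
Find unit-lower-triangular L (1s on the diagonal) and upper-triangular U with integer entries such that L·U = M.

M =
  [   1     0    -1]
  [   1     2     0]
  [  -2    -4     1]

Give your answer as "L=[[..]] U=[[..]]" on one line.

L=[[1,0,0],[1,1,0],[-2,-2,1]] U=[[1,0,-1],[0,2,1],[0,0,1]]

  R1 -= 1·R0 → [0,2,1]
  R2 -= -2·R0 → [0,-4,-1]
  R2 -= -2·R1 → [0,0,1]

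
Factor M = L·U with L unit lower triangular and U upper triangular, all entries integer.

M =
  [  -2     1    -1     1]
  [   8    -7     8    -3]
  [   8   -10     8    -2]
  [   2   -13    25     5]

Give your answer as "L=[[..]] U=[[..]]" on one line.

L=[[1,0,0,0],[-4,1,0,0],[-4,2,1,0],[-1,4,-2,1]] U=[[-2,1,-1,1],[0,-3,4,1],[0,0,-4,0],[0,0,0,2]]

  r1 -= -4·r0 → [0,-3,4,1]
  r2 -= -4·r0 → [0,-6,4,2]
  r3 -= -1·r0 → [0,-12,24,6]
  r2 -= 2·r1 → [0,0,-4,0]
  r3 -= 4·r1 → [0,0,8,2]
  r3 -= -2·r2 → [0,0,0,2]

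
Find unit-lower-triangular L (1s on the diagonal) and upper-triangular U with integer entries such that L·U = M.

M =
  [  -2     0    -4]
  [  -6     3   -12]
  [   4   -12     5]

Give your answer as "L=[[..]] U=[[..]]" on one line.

  R1 -= 3·R0 → [0,3,0]
  R2 -= -2·R0 → [0,-12,-3]
  R2 -= -4·R1 → [0,0,-3]

L=[[1,0,0],[3,1,0],[-2,-4,1]] U=[[-2,0,-4],[0,3,0],[0,0,-3]]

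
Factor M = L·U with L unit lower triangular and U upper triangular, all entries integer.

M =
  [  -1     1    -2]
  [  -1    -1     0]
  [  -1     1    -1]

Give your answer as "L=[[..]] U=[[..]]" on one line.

  row1 -= 1·row0 → [0,-2,2]
  row2 -= 1·row0 → [0,0,1]
  row2 -= 0·row1 → [0,0,1]

L=[[1,0,0],[1,1,0],[1,0,1]] U=[[-1,1,-2],[0,-2,2],[0,0,1]]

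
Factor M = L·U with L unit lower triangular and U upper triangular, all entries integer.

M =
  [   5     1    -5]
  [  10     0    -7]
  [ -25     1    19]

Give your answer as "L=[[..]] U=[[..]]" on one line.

L=[[1,0,0],[2,1,0],[-5,-3,1]] U=[[5,1,-5],[0,-2,3],[0,0,3]]

  row1 -= 2·row0 → [0,-2,3]
  row2 -= -5·row0 → [0,6,-6]
  row2 -= -3·row1 → [0,0,3]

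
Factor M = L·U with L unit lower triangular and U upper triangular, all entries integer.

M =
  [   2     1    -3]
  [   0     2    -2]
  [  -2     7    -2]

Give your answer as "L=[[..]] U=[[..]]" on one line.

L=[[1,0,0],[0,1,0],[-1,4,1]] U=[[2,1,-3],[0,2,-2],[0,0,3]]

  R1 -= 0·R0 → [0,2,-2]
  R2 -= -1·R0 → [0,8,-5]
  R2 -= 4·R1 → [0,0,3]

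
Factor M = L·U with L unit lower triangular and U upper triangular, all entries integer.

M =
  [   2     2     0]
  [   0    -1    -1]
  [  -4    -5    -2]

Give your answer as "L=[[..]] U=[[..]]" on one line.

L=[[1,0,0],[0,1,0],[-2,1,1]] U=[[2,2,0],[0,-1,-1],[0,0,-1]]

  row1 -= 0·row0 → [0,-1,-1]
  row2 -= -2·row0 → [0,-1,-2]
  row2 -= 1·row1 → [0,0,-1]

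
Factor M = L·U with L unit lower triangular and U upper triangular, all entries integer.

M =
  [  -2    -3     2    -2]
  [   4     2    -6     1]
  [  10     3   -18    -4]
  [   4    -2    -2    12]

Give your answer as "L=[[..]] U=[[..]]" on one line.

L=[[1,0,0,0],[-2,1,0,0],[-5,3,1,0],[-2,2,-3,1]] U=[[-2,-3,2,-2],[0,-4,-2,-3],[0,0,-2,-5],[0,0,0,-1]]

  R1 -= -2·R0 → [0,-4,-2,-3]
  R2 -= -5·R0 → [0,-12,-8,-14]
  R3 -= -2·R0 → [0,-8,2,8]
  R2 -= 3·R1 → [0,0,-2,-5]
  R3 -= 2·R1 → [0,0,6,14]
  R3 -= -3·R2 → [0,0,0,-1]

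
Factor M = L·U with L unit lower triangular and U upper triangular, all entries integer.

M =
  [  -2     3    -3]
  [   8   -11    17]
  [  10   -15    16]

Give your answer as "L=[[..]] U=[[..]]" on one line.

L=[[1,0,0],[-4,1,0],[-5,0,1]] U=[[-2,3,-3],[0,1,5],[0,0,1]]

  row1 -= -4·row0 → [0,1,5]
  row2 -= -5·row0 → [0,0,1]
  row2 -= 0·row1 → [0,0,1]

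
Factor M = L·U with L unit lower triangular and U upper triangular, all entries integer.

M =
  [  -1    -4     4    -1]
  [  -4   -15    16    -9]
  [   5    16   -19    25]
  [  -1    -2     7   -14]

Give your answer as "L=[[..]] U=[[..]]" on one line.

L=[[1,0,0,0],[4,1,0,0],[-5,-4,1,0],[1,2,3,1]] U=[[-1,-4,4,-1],[0,1,0,-5],[0,0,1,0],[0,0,0,-3]]

  R1 -= 4·R0 → [0,1,0,-5]
  R2 -= -5·R0 → [0,-4,1,20]
  R3 -= 1·R0 → [0,2,3,-13]
  R2 -= -4·R1 → [0,0,1,0]
  R3 -= 2·R1 → [0,0,3,-3]
  R3 -= 3·R2 → [0,0,0,-3]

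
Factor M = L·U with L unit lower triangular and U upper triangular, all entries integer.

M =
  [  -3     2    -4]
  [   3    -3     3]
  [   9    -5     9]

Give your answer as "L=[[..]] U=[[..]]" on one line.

  R1 -= -1·R0 → [0,-1,-1]
  R2 -= -3·R0 → [0,1,-3]
  R2 -= -1·R1 → [0,0,-4]

L=[[1,0,0],[-1,1,0],[-3,-1,1]] U=[[-3,2,-4],[0,-1,-1],[0,0,-4]]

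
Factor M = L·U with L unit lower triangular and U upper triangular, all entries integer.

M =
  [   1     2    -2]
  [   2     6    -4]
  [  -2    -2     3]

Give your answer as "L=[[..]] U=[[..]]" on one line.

L=[[1,0,0],[2,1,0],[-2,1,1]] U=[[1,2,-2],[0,2,0],[0,0,-1]]

  R1 -= 2·R0 → [0,2,0]
  R2 -= -2·R0 → [0,2,-1]
  R2 -= 1·R1 → [0,0,-1]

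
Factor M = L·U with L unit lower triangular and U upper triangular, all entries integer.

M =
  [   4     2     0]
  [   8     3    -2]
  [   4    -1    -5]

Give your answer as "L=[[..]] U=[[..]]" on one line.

  R1 -= 2·R0 → [0,-1,-2]
  R2 -= 1·R0 → [0,-3,-5]
  R2 -= 3·R1 → [0,0,1]

L=[[1,0,0],[2,1,0],[1,3,1]] U=[[4,2,0],[0,-1,-2],[0,0,1]]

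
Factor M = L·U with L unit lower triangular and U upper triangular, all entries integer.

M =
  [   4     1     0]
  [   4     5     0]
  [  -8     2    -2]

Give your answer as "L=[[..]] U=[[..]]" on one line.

  row1 -= 1·row0 → [0,4,0]
  row2 -= -2·row0 → [0,4,-2]
  row2 -= 1·row1 → [0,0,-2]

L=[[1,0,0],[1,1,0],[-2,1,1]] U=[[4,1,0],[0,4,0],[0,0,-2]]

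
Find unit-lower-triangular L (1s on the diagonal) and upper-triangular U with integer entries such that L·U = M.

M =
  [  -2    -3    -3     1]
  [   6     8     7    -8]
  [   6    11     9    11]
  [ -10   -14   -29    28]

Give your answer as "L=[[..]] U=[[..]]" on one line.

  R1 -= -3·R0 → [0,-1,-2,-5]
  R2 -= -3·R0 → [0,2,0,14]
  R3 -= 5·R0 → [0,1,-14,23]
  R2 -= -2·R1 → [0,0,-4,4]
  R3 -= -1·R1 → [0,0,-16,18]
  R3 -= 4·R2 → [0,0,0,2]

L=[[1,0,0,0],[-3,1,0,0],[-3,-2,1,0],[5,-1,4,1]] U=[[-2,-3,-3,1],[0,-1,-2,-5],[0,0,-4,4],[0,0,0,2]]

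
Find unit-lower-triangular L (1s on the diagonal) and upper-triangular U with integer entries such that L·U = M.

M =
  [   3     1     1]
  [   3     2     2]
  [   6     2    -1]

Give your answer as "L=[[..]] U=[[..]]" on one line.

  row1 -= 1·row0 → [0,1,1]
  row2 -= 2·row0 → [0,0,-3]
  row2 -= 0·row1 → [0,0,-3]

L=[[1,0,0],[1,1,0],[2,0,1]] U=[[3,1,1],[0,1,1],[0,0,-3]]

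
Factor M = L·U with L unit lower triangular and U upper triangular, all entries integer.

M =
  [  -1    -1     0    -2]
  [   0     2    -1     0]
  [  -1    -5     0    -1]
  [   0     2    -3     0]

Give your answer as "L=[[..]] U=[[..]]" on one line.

  row1 -= 0·row0 → [0,2,-1,0]
  row2 -= 1·row0 → [0,-4,0,1]
  row3 -= 0·row0 → [0,2,-3,0]
  row2 -= -2·row1 → [0,0,-2,1]
  row3 -= 1·row1 → [0,0,-2,0]
  row3 -= 1·row2 → [0,0,0,-1]

L=[[1,0,0,0],[0,1,0,0],[1,-2,1,0],[0,1,1,1]] U=[[-1,-1,0,-2],[0,2,-1,0],[0,0,-2,1],[0,0,0,-1]]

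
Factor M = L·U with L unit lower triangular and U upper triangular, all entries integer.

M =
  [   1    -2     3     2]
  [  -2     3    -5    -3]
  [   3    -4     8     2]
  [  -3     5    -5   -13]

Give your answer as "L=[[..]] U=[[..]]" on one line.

L=[[1,0,0,0],[-2,1,0,0],[3,-2,1,0],[-3,1,3,1]] U=[[1,-2,3,2],[0,-1,1,1],[0,0,1,-2],[0,0,0,-2]]

  row1 -= -2·row0 → [0,-1,1,1]
  row2 -= 3·row0 → [0,2,-1,-4]
  row3 -= -3·row0 → [0,-1,4,-7]
  row2 -= -2·row1 → [0,0,1,-2]
  row3 -= 1·row1 → [0,0,3,-8]
  row3 -= 3·row2 → [0,0,0,-2]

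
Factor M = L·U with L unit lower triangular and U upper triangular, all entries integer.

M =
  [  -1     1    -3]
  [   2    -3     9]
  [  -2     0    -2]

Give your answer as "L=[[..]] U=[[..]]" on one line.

  r1 -= -2·r0 → [0,-1,3]
  r2 -= 2·r0 → [0,-2,4]
  r2 -= 2·r1 → [0,0,-2]

L=[[1,0,0],[-2,1,0],[2,2,1]] U=[[-1,1,-3],[0,-1,3],[0,0,-2]]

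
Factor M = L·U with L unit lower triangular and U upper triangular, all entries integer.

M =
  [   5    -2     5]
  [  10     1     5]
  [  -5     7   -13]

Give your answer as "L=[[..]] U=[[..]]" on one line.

L=[[1,0,0],[2,1,0],[-1,1,1]] U=[[5,-2,5],[0,5,-5],[0,0,-3]]

  row1 -= 2·row0 → [0,5,-5]
  row2 -= -1·row0 → [0,5,-8]
  row2 -= 1·row1 → [0,0,-3]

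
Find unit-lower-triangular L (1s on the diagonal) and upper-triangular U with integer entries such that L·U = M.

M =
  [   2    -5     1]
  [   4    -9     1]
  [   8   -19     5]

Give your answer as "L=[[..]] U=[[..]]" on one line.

  row1 -= 2·row0 → [0,1,-1]
  row2 -= 4·row0 → [0,1,1]
  row2 -= 1·row1 → [0,0,2]

L=[[1,0,0],[2,1,0],[4,1,1]] U=[[2,-5,1],[0,1,-1],[0,0,2]]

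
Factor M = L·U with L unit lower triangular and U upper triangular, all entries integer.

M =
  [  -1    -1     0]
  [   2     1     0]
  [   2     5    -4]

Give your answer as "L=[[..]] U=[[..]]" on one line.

L=[[1,0,0],[-2,1,0],[-2,-3,1]] U=[[-1,-1,0],[0,-1,0],[0,0,-4]]

  R1 -= -2·R0 → [0,-1,0]
  R2 -= -2·R0 → [0,3,-4]
  R2 -= -3·R1 → [0,0,-4]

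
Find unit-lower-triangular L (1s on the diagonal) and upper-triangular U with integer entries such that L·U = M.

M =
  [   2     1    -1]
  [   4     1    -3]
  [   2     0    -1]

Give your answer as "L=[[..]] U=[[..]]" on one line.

  row1 -= 2·row0 → [0,-1,-1]
  row2 -= 1·row0 → [0,-1,0]
  row2 -= 1·row1 → [0,0,1]

L=[[1,0,0],[2,1,0],[1,1,1]] U=[[2,1,-1],[0,-1,-1],[0,0,1]]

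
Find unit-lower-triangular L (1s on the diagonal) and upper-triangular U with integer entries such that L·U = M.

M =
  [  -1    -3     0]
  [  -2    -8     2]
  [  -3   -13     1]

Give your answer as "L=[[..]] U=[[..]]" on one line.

L=[[1,0,0],[2,1,0],[3,2,1]] U=[[-1,-3,0],[0,-2,2],[0,0,-3]]

  R1 -= 2·R0 → [0,-2,2]
  R2 -= 3·R0 → [0,-4,1]
  R2 -= 2·R1 → [0,0,-3]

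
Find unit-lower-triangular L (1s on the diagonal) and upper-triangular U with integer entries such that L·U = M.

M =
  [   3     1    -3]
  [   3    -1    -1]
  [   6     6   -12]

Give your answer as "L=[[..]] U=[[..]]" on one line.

L=[[1,0,0],[1,1,0],[2,-2,1]] U=[[3,1,-3],[0,-2,2],[0,0,-2]]

  row1 -= 1·row0 → [0,-2,2]
  row2 -= 2·row0 → [0,4,-6]
  row2 -= -2·row1 → [0,0,-2]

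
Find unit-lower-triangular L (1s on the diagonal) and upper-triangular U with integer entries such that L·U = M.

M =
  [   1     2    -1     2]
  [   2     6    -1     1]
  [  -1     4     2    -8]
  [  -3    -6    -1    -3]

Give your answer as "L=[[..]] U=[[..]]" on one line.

L=[[1,0,0,0],[2,1,0,0],[-1,3,1,0],[-3,0,2,1]] U=[[1,2,-1,2],[0,2,1,-3],[0,0,-2,3],[0,0,0,-3]]

  row1 -= 2·row0 → [0,2,1,-3]
  row2 -= -1·row0 → [0,6,1,-6]
  row3 -= -3·row0 → [0,0,-4,3]
  row2 -= 3·row1 → [0,0,-2,3]
  row3 -= 0·row1 → [0,0,-4,3]
  row3 -= 2·row2 → [0,0,0,-3]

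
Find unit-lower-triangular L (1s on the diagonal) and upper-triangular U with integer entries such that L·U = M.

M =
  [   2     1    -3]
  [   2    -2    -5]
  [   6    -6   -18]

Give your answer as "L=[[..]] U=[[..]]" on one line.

L=[[1,0,0],[1,1,0],[3,3,1]] U=[[2,1,-3],[0,-3,-2],[0,0,-3]]

  R1 -= 1·R0 → [0,-3,-2]
  R2 -= 3·R0 → [0,-9,-9]
  R2 -= 3·R1 → [0,0,-3]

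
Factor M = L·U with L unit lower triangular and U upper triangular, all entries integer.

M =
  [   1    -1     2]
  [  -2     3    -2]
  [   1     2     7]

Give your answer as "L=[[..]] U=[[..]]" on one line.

  R1 -= -2·R0 → [0,1,2]
  R2 -= 1·R0 → [0,3,5]
  R2 -= 3·R1 → [0,0,-1]

L=[[1,0,0],[-2,1,0],[1,3,1]] U=[[1,-1,2],[0,1,2],[0,0,-1]]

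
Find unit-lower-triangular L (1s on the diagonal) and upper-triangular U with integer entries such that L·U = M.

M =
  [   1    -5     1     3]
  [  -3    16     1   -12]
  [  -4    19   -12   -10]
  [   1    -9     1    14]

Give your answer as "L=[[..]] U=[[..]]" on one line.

L=[[1,0,0,0],[-3,1,0,0],[-4,-1,1,0],[1,-4,-4,1]] U=[[1,-5,1,3],[0,1,4,-3],[0,0,-4,-1],[0,0,0,-5]]

  r1 -= -3·r0 → [0,1,4,-3]
  r2 -= -4·r0 → [0,-1,-8,2]
  r3 -= 1·r0 → [0,-4,0,11]
  r2 -= -1·r1 → [0,0,-4,-1]
  r3 -= -4·r1 → [0,0,16,-1]
  r3 -= -4·r2 → [0,0,0,-5]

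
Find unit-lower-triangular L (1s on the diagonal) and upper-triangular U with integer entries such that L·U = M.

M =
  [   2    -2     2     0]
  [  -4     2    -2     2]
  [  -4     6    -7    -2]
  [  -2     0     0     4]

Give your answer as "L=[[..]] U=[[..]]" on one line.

L=[[1,0,0,0],[-2,1,0,0],[-2,-1,1,0],[-1,1,0,1]] U=[[2,-2,2,0],[0,-2,2,2],[0,0,-1,0],[0,0,0,2]]

  r1 -= -2·r0 → [0,-2,2,2]
  r2 -= -2·r0 → [0,2,-3,-2]
  r3 -= -1·r0 → [0,-2,2,4]
  r2 -= -1·r1 → [0,0,-1,0]
  r3 -= 1·r1 → [0,0,0,2]
  r3 -= 0·r2 → [0,0,0,2]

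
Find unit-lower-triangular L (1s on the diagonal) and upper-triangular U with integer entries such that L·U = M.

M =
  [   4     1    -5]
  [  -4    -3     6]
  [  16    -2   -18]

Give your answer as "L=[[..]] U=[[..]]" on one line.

  row1 -= -1·row0 → [0,-2,1]
  row2 -= 4·row0 → [0,-6,2]
  row2 -= 3·row1 → [0,0,-1]

L=[[1,0,0],[-1,1,0],[4,3,1]] U=[[4,1,-5],[0,-2,1],[0,0,-1]]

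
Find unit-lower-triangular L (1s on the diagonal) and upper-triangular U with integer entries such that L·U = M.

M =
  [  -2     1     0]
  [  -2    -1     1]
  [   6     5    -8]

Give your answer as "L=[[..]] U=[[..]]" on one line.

L=[[1,0,0],[1,1,0],[-3,-4,1]] U=[[-2,1,0],[0,-2,1],[0,0,-4]]

  r1 -= 1·r0 → [0,-2,1]
  r2 -= -3·r0 → [0,8,-8]
  r2 -= -4·r1 → [0,0,-4]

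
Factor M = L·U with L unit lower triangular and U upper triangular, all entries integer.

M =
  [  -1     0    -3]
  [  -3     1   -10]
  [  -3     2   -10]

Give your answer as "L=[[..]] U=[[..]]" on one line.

  row1 -= 3·row0 → [0,1,-1]
  row2 -= 3·row0 → [0,2,-1]
  row2 -= 2·row1 → [0,0,1]

L=[[1,0,0],[3,1,0],[3,2,1]] U=[[-1,0,-3],[0,1,-1],[0,0,1]]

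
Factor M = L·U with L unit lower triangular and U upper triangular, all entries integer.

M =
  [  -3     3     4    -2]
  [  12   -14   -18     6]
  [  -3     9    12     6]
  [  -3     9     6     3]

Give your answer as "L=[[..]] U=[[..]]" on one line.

  r1 -= -4·r0 → [0,-2,-2,-2]
  r2 -= 1·r0 → [0,6,8,8]
  r3 -= 1·r0 → [0,6,2,5]
  r2 -= -3·r1 → [0,0,2,2]
  r3 -= -3·r1 → [0,0,-4,-1]
  r3 -= -2·r2 → [0,0,0,3]

L=[[1,0,0,0],[-4,1,0,0],[1,-3,1,0],[1,-3,-2,1]] U=[[-3,3,4,-2],[0,-2,-2,-2],[0,0,2,2],[0,0,0,3]]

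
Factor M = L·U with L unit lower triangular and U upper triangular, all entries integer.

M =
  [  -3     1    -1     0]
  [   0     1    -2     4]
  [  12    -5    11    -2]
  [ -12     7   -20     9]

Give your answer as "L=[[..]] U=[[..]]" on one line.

L=[[1,0,0,0],[0,1,0,0],[-4,-1,1,0],[4,3,-2,1]] U=[[-3,1,-1,0],[0,1,-2,4],[0,0,5,2],[0,0,0,1]]

  R1 -= 0·R0 → [0,1,-2,4]
  R2 -= -4·R0 → [0,-1,7,-2]
  R3 -= 4·R0 → [0,3,-16,9]
  R2 -= -1·R1 → [0,0,5,2]
  R3 -= 3·R1 → [0,0,-10,-3]
  R3 -= -2·R2 → [0,0,0,1]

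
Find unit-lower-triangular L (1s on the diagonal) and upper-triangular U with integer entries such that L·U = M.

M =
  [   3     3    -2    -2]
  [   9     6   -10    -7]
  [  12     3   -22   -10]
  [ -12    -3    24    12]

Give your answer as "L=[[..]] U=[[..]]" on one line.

L=[[1,0,0,0],[3,1,0,0],[4,3,1,0],[-4,-3,-2,1]] U=[[3,3,-2,-2],[0,-3,-4,-1],[0,0,-2,1],[0,0,0,3]]

  R1 -= 3·R0 → [0,-3,-4,-1]
  R2 -= 4·R0 → [0,-9,-14,-2]
  R3 -= -4·R0 → [0,9,16,4]
  R2 -= 3·R1 → [0,0,-2,1]
  R3 -= -3·R1 → [0,0,4,1]
  R3 -= -2·R2 → [0,0,0,3]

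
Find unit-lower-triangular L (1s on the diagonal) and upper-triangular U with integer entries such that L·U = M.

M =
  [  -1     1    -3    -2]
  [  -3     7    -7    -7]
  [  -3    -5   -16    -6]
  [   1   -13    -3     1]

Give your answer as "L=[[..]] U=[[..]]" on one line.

L=[[1,0,0,0],[3,1,0,0],[3,-2,1,0],[-1,-3,0,1]] U=[[-1,1,-3,-2],[0,4,2,-1],[0,0,-3,-2],[0,0,0,-4]]

  R1 -= 3·R0 → [0,4,2,-1]
  R2 -= 3·R0 → [0,-8,-7,0]
  R3 -= -1·R0 → [0,-12,-6,-1]
  R2 -= -2·R1 → [0,0,-3,-2]
  R3 -= -3·R1 → [0,0,0,-4]
  R3 -= 0·R2 → [0,0,0,-4]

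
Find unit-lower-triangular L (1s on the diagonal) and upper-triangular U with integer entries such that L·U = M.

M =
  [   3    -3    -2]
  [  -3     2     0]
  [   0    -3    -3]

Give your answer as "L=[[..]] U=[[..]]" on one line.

L=[[1,0,0],[-1,1,0],[0,3,1]] U=[[3,-3,-2],[0,-1,-2],[0,0,3]]

  row1 -= -1·row0 → [0,-1,-2]
  row2 -= 0·row0 → [0,-3,-3]
  row2 -= 3·row1 → [0,0,3]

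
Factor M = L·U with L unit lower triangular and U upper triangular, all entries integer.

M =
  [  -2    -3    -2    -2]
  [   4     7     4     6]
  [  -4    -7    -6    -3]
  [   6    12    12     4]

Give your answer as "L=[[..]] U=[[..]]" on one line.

L=[[1,0,0,0],[-2,1,0,0],[2,-1,1,0],[-3,3,-3,1]] U=[[-2,-3,-2,-2],[0,1,0,2],[0,0,-2,3],[0,0,0,1]]

  R1 -= -2·R0 → [0,1,0,2]
  R2 -= 2·R0 → [0,-1,-2,1]
  R3 -= -3·R0 → [0,3,6,-2]
  R2 -= -1·R1 → [0,0,-2,3]
  R3 -= 3·R1 → [0,0,6,-8]
  R3 -= -3·R2 → [0,0,0,1]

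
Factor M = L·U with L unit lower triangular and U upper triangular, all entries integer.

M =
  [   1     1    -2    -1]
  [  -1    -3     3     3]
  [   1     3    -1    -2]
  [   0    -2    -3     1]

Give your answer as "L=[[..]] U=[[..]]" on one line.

L=[[1,0,0,0],[-1,1,0,0],[1,-1,1,0],[0,1,-2,1]] U=[[1,1,-2,-1],[0,-2,1,2],[0,0,2,1],[0,0,0,1]]

  r1 -= -1·r0 → [0,-2,1,2]
  r2 -= 1·r0 → [0,2,1,-1]
  r3 -= 0·r0 → [0,-2,-3,1]
  r2 -= -1·r1 → [0,0,2,1]
  r3 -= 1·r1 → [0,0,-4,-1]
  r3 -= -2·r2 → [0,0,0,1]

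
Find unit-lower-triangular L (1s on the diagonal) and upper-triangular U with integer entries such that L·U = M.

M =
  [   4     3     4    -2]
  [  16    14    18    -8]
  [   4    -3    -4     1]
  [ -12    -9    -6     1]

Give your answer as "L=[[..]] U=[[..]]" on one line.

  R1 -= 4·R0 → [0,2,2,0]
  R2 -= 1·R0 → [0,-6,-8,3]
  R3 -= -3·R0 → [0,0,6,-5]
  R2 -= -3·R1 → [0,0,-2,3]
  R3 -= 0·R1 → [0,0,6,-5]
  R3 -= -3·R2 → [0,0,0,4]

L=[[1,0,0,0],[4,1,0,0],[1,-3,1,0],[-3,0,-3,1]] U=[[4,3,4,-2],[0,2,2,0],[0,0,-2,3],[0,0,0,4]]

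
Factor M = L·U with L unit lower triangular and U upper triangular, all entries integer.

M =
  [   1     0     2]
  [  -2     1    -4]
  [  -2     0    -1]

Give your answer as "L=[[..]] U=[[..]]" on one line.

L=[[1,0,0],[-2,1,0],[-2,0,1]] U=[[1,0,2],[0,1,0],[0,0,3]]

  row1 -= -2·row0 → [0,1,0]
  row2 -= -2·row0 → [0,0,3]
  row2 -= 0·row1 → [0,0,3]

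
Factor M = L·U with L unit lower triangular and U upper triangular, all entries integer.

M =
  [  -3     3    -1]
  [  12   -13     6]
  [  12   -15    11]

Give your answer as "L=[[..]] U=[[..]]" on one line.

  row1 -= -4·row0 → [0,-1,2]
  row2 -= -4·row0 → [0,-3,7]
  row2 -= 3·row1 → [0,0,1]

L=[[1,0,0],[-4,1,0],[-4,3,1]] U=[[-3,3,-1],[0,-1,2],[0,0,1]]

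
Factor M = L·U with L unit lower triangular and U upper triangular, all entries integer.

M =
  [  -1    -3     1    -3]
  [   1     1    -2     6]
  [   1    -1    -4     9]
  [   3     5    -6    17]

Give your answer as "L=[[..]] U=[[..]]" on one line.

L=[[1,0,0,0],[-1,1,0,0],[-1,2,1,0],[-3,2,1,1]] U=[[-1,-3,1,-3],[0,-2,-1,3],[0,0,-1,0],[0,0,0,2]]

  R1 -= -1·R0 → [0,-2,-1,3]
  R2 -= -1·R0 → [0,-4,-3,6]
  R3 -= -3·R0 → [0,-4,-3,8]
  R2 -= 2·R1 → [0,0,-1,0]
  R3 -= 2·R1 → [0,0,-1,2]
  R3 -= 1·R2 → [0,0,0,2]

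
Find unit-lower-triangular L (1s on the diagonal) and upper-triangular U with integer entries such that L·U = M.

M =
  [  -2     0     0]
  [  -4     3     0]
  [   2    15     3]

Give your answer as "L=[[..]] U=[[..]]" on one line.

L=[[1,0,0],[2,1,0],[-1,5,1]] U=[[-2,0,0],[0,3,0],[0,0,3]]

  R1 -= 2·R0 → [0,3,0]
  R2 -= -1·R0 → [0,15,3]
  R2 -= 5·R1 → [0,0,3]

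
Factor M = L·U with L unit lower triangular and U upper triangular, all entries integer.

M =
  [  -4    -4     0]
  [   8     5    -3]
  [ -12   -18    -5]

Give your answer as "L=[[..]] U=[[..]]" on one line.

L=[[1,0,0],[-2,1,0],[3,2,1]] U=[[-4,-4,0],[0,-3,-3],[0,0,1]]

  row1 -= -2·row0 → [0,-3,-3]
  row2 -= 3·row0 → [0,-6,-5]
  row2 -= 2·row1 → [0,0,1]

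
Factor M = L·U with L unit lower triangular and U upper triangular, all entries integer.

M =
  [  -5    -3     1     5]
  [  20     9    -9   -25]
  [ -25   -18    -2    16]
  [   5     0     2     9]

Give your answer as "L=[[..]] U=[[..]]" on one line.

L=[[1,0,0,0],[-4,1,0,0],[5,1,1,0],[-1,1,-4,1]] U=[[-5,-3,1,5],[0,-3,-5,-5],[0,0,-2,-4],[0,0,0,3]]

  r1 -= -4·r0 → [0,-3,-5,-5]
  r2 -= 5·r0 → [0,-3,-7,-9]
  r3 -= -1·r0 → [0,-3,3,14]
  r2 -= 1·r1 → [0,0,-2,-4]
  r3 -= 1·r1 → [0,0,8,19]
  r3 -= -4·r2 → [0,0,0,3]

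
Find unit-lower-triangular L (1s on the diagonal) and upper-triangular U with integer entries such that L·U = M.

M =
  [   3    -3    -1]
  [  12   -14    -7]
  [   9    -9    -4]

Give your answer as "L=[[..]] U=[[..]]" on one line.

L=[[1,0,0],[4,1,0],[3,0,1]] U=[[3,-3,-1],[0,-2,-3],[0,0,-1]]

  R1 -= 4·R0 → [0,-2,-3]
  R2 -= 3·R0 → [0,0,-1]
  R2 -= 0·R1 → [0,0,-1]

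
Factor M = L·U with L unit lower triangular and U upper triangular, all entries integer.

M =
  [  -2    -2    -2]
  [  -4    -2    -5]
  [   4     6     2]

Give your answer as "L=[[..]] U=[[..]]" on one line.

L=[[1,0,0],[2,1,0],[-2,1,1]] U=[[-2,-2,-2],[0,2,-1],[0,0,-1]]

  row1 -= 2·row0 → [0,2,-1]
  row2 -= -2·row0 → [0,2,-2]
  row2 -= 1·row1 → [0,0,-1]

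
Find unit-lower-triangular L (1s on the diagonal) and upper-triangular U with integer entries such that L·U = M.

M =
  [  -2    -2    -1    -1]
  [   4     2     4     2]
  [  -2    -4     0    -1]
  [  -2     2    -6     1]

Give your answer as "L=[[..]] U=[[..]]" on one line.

  R1 -= -2·R0 → [0,-2,2,0]
  R2 -= 1·R0 → [0,-2,1,0]
  R3 -= 1·R0 → [0,4,-5,2]
  R2 -= 1·R1 → [0,0,-1,0]
  R3 -= -2·R1 → [0,0,-1,2]
  R3 -= 1·R2 → [0,0,0,2]

L=[[1,0,0,0],[-2,1,0,0],[1,1,1,0],[1,-2,1,1]] U=[[-2,-2,-1,-1],[0,-2,2,0],[0,0,-1,0],[0,0,0,2]]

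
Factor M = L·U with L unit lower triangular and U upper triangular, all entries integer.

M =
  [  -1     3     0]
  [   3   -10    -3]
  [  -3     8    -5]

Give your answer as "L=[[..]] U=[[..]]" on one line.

  R1 -= -3·R0 → [0,-1,-3]
  R2 -= 3·R0 → [0,-1,-5]
  R2 -= 1·R1 → [0,0,-2]

L=[[1,0,0],[-3,1,0],[3,1,1]] U=[[-1,3,0],[0,-1,-3],[0,0,-2]]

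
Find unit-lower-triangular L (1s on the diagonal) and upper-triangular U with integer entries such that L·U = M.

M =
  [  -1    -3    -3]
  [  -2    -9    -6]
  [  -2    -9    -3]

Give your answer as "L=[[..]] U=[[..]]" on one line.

L=[[1,0,0],[2,1,0],[2,1,1]] U=[[-1,-3,-3],[0,-3,0],[0,0,3]]

  row1 -= 2·row0 → [0,-3,0]
  row2 -= 2·row0 → [0,-3,3]
  row2 -= 1·row1 → [0,0,3]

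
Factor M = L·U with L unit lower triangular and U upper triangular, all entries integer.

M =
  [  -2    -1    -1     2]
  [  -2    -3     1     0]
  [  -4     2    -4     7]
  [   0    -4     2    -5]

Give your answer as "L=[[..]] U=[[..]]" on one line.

  row1 -= 1·row0 → [0,-2,2,-2]
  row2 -= 2·row0 → [0,4,-2,3]
  row3 -= 0·row0 → [0,-4,2,-5]
  row2 -= -2·row1 → [0,0,2,-1]
  row3 -= 2·row1 → [0,0,-2,-1]
  row3 -= -1·row2 → [0,0,0,-2]

L=[[1,0,0,0],[1,1,0,0],[2,-2,1,0],[0,2,-1,1]] U=[[-2,-1,-1,2],[0,-2,2,-2],[0,0,2,-1],[0,0,0,-2]]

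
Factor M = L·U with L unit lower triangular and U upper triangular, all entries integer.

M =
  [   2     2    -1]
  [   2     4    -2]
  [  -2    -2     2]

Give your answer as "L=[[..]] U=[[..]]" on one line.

L=[[1,0,0],[1,1,0],[-1,0,1]] U=[[2,2,-1],[0,2,-1],[0,0,1]]

  R1 -= 1·R0 → [0,2,-1]
  R2 -= -1·R0 → [0,0,1]
  R2 -= 0·R1 → [0,0,1]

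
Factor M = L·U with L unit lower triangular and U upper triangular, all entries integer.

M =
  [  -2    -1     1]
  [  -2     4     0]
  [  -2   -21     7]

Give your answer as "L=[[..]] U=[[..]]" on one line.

  r1 -= 1·r0 → [0,5,-1]
  r2 -= 1·r0 → [0,-20,6]
  r2 -= -4·r1 → [0,0,2]

L=[[1,0,0],[1,1,0],[1,-4,1]] U=[[-2,-1,1],[0,5,-1],[0,0,2]]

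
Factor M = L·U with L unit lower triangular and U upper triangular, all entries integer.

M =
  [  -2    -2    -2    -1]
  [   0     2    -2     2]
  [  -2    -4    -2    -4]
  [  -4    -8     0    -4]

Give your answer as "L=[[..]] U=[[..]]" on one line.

  row1 -= 0·row0 → [0,2,-2,2]
  row2 -= 1·row0 → [0,-2,0,-3]
  row3 -= 2·row0 → [0,-4,4,-2]
  row2 -= -1·row1 → [0,0,-2,-1]
  row3 -= -2·row1 → [0,0,0,2]
  row3 -= 0·row2 → [0,0,0,2]

L=[[1,0,0,0],[0,1,0,0],[1,-1,1,0],[2,-2,0,1]] U=[[-2,-2,-2,-1],[0,2,-2,2],[0,0,-2,-1],[0,0,0,2]]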